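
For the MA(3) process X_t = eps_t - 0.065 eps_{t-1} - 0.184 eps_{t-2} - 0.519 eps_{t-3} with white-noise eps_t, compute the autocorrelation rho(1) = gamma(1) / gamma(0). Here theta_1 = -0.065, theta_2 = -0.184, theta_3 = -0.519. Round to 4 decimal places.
\rho(1) = 0.0325

For an MA(q) process with theta_0 = 1, the autocovariance is
  gamma(k) = sigma^2 * sum_{i=0..q-k} theta_i * theta_{i+k},
and rho(k) = gamma(k) / gamma(0). Sigma^2 cancels.
  numerator   = (1)*(-0.065) + (-0.065)*(-0.184) + (-0.184)*(-0.519) = 0.042456.
  denominator = (1)^2 + (-0.065)^2 + (-0.184)^2 + (-0.519)^2 = 1.307442.
  rho(1) = 0.042456 / 1.307442 = 0.0325.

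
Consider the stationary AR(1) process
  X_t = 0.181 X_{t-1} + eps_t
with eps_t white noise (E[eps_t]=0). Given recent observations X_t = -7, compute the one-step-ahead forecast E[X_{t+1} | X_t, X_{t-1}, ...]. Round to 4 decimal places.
E[X_{t+1} \mid \mathcal F_t] = -1.2670

For an AR(p) model X_t = c + sum_i phi_i X_{t-i} + eps_t, the
one-step-ahead conditional mean is
  E[X_{t+1} | X_t, ...] = c + sum_i phi_i X_{t+1-i}.
Substitute known values:
  E[X_{t+1} | ...] = (0.181) * (-7)
                   = -1.2670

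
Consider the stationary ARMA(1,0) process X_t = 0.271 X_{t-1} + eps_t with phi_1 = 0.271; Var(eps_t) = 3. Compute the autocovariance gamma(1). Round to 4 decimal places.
\gamma(1) = 0.8774

Multiply the model equation by X_{t-k} and take expectations. With theta_0 = psi_0 = 1 and psi_j the MA(infinity) weights, this gives
  gamma(k) - sum_i phi_i gamma(k-i) = c_k,
  c_k = sigma^2 * sum_{j=k..q} theta_j psi_{j-k}   (c_k = 0 for k > q),
using gamma(-m) = gamma(m).
Pure AR (q = 0): c_0 = sigma^2 = 3, c_k = 0 for k >= 1.
Equations for k = 0 and k = 1 (AR order 1):
  gamma(0) = phi_1 gamma(1) + c_0
  gamma(1) = phi_1 gamma(0) + c_1
Substituting the second into the first: gamma(0) (1 - phi_1^2) = c_0 + phi_1 c_1, so
  gamma(0) = c_0 / (1 - phi_1^2) = 3 / (1 - (0.271)^2) = 3 / 0.926559 = 3.237786.
  gamma(1) = phi_1 gamma(0) = (0.271)(3.237786) = 0.87744.
Therefore gamma(1) = 0.8774 (to 4 decimal places).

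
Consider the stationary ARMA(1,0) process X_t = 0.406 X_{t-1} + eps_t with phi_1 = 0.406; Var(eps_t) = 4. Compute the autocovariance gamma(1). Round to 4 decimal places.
\gamma(1) = 1.9445

Multiply the model equation by X_{t-k} and take expectations. With theta_0 = psi_0 = 1 and psi_j the MA(infinity) weights, this gives
  gamma(k) - sum_i phi_i gamma(k-i) = c_k,
  c_k = sigma^2 * sum_{j=k..q} theta_j psi_{j-k}   (c_k = 0 for k > q),
using gamma(-m) = gamma(m).
Pure AR (q = 0): c_0 = sigma^2 = 4, c_k = 0 for k >= 1.
Equations for k = 0 and k = 1 (AR order 1):
  gamma(0) = phi_1 gamma(1) + c_0
  gamma(1) = phi_1 gamma(0) + c_1
Substituting the second into the first: gamma(0) (1 - phi_1^2) = c_0 + phi_1 c_1, so
  gamma(0) = c_0 / (1 - phi_1^2) = 4 / (1 - (0.406)^2) = 4 / 0.835164 = 4.789478.
  gamma(1) = phi_1 gamma(0) = (0.406)(4.789478) = 1.944528.
Therefore gamma(1) = 1.9445 (to 4 decimal places).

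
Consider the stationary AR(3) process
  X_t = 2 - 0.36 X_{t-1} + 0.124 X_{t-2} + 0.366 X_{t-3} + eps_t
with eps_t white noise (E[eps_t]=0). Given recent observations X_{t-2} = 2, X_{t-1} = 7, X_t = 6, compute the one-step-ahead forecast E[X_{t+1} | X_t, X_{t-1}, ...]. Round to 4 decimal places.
E[X_{t+1} \mid \mathcal F_t] = 1.4400

For an AR(p) model X_t = c + sum_i phi_i X_{t-i} + eps_t, the
one-step-ahead conditional mean is
  E[X_{t+1} | X_t, ...] = c + sum_i phi_i X_{t+1-i}.
Substitute known values:
  E[X_{t+1} | ...] = 2 + (-0.36) * (6) + (0.124) * (7) + (0.366) * (2)
                   = 1.4400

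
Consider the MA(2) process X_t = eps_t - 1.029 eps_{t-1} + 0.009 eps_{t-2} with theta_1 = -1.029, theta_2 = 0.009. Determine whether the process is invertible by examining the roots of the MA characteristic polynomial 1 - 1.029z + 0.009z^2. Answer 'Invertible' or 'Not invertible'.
\text{Not invertible}

The MA(q) characteristic polynomial is P(z) = 1 - 1.029z + 0.009z^2.
Invertibility requires all roots to lie outside the unit circle, i.e. |z| > 1 for every root.
Set 1 + (-1.029) z + (0.009) z^2 = 0, i.e. a z^2 + b z + c = 0 with a = 0.009, b = -1.029, c = 1.
Discriminant D = b^2 - 4ac = (-1.029)^2 - 4*(0.009)*1 = 1.058841 - (0.036) = 1.022841.
D >= 0, so the roots are real: z = (-b +/- sqrt(D)) / (2a) = (1.029 +/- 1.011356) / (0.018).
  z_1 = (1.029 + 1.011356) / (0.018) = 113.3531,   |z_1| = 113.3531.
  z_2 = (1.029 - 1.011356) / (0.018) = 0.9802,   |z_2| = 0.9802.
Moduli of all roots: 113.3531, 0.9802.
All moduli strictly greater than 1? No.
Verdict: Not invertible.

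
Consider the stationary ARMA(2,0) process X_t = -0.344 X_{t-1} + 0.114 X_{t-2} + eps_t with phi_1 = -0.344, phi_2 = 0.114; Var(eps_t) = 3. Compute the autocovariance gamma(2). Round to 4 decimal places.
\gamma(2) = 0.8860

Multiply the model equation by X_{t-k} and take expectations. With theta_0 = psi_0 = 1 and psi_j the MA(infinity) weights, this gives
  gamma(k) - sum_i phi_i gamma(k-i) = c_k,
  c_k = sigma^2 * sum_{j=k..q} theta_j psi_{j-k}   (c_k = 0 for k > q),
using gamma(-m) = gamma(m).
Pure AR (q = 0): c_0 = sigma^2 = 3, c_k = 0 for k >= 1.
Equations for k = 0, 1, 2 (AR order 2, c_2 = 0):
  (E0) gamma(0) = phi_1 gamma(1) + phi_2 gamma(2) + c_0
  (E1) gamma(1) = phi_1 gamma(0) + phi_2 gamma(1) + c_1
  (E2) gamma(2) = phi_1 gamma(1) + phi_2 gamma(0)
From (E1): gamma(1) = A gamma(0) + B with
  A = phi_1 / (1 - phi_2) = -0.344 / 0.886 = -0.388262,   B = c_1 / (1 - phi_2) = 0 / 0.886 = 0.
Insert (E2) into (E0): gamma(0) (1 - phi_2^2) = phi_1 (1 + phi_2) gamma(1) + c_0.
  phi_1 (1 + phi_2) = (-0.344)(1.114) = -0.383216,   1 - phi_2^2 = 0.987004.
Replace gamma(1) by A gamma(0) + B and collect gamma(0):
  gamma(0) [0.987004 - (-0.383216)(-0.388262)] = c_0 = 3
  gamma(0) * 0.838216 = 3
  gamma(0) = 3 / 0.838216 = 3.57903.
  gamma(1) = A gamma(0) = (-0.388262)(3.57903) = -1.389601.
  gamma(2) = phi_1 gamma(1) + phi_2 gamma(0) = (-0.344)(-1.389601) + (0.114)(3.57903) = 0.886032.
Therefore gamma(2) = 0.8860 (to 4 decimal places).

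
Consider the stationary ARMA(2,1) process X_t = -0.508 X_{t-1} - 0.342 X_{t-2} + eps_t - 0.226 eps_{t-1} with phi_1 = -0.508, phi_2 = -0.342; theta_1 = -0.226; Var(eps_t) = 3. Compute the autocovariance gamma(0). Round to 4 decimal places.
\gamma(0) = 4.8467

Multiply the model equation by X_{t-k} and take expectations. With theta_0 = psi_0 = 1 and psi_j the MA(infinity) weights, this gives
  gamma(k) - sum_i phi_i gamma(k-i) = c_k,
  c_k = sigma^2 * sum_{j=k..q} theta_j psi_{j-k}   (c_k = 0 for k > q),
using gamma(-m) = gamma(m).
psi-weights needed (psi_j = theta_j + sum_i phi_i psi_{j-i}):
  psi_1 = theta_1 + phi_1 = -0.226 + (-0.508) = -0.734
Right-hand sides:
  c_0 = sigma^2 (1 + theta_1 psi_1) = 3 * (1 + (-0.226)(-0.734)) = 3 * 1.165884 = 3.497652
  c_1 = sigma^2 theta_1 = 3 * (-0.226) = -0.678
  c_2 = 0
Equations for k = 0, 1, 2 (AR order 2, c_2 = 0):
  (E0) gamma(0) = phi_1 gamma(1) + phi_2 gamma(2) + c_0
  (E1) gamma(1) = phi_1 gamma(0) + phi_2 gamma(1) + c_1
  (E2) gamma(2) = phi_1 gamma(1) + phi_2 gamma(0)
From (E1): gamma(1) = A gamma(0) + B with
  A = phi_1 / (1 - phi_2) = -0.508 / 1.342 = -0.378539,   B = c_1 / (1 - phi_2) = -0.678 / 1.342 = -0.505216.
Insert (E2) into (E0): gamma(0) (1 - phi_2^2) = phi_1 (1 + phi_2) gamma(1) + c_0.
  phi_1 (1 + phi_2) = (-0.508)(0.658) = -0.334264,   1 - phi_2^2 = 0.883036.
Replace gamma(1) by A gamma(0) + B and collect gamma(0):
  gamma(0) [0.883036 - (-0.334264)(-0.378539)] = (-0.334264)(-0.505216) + 3.497652
  gamma(0) * 0.756504 = 3.666528
  gamma(0) = 3.666528 / 0.756504 = 4.846674.
Therefore gamma(0) = 4.8467 (to 4 decimal places).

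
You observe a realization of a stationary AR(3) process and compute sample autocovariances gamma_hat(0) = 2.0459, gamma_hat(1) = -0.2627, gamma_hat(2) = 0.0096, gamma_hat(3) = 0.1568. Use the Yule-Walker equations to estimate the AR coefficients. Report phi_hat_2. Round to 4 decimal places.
\hat\phi_{2} = -0.0020

The Yule-Walker equations for an AR(p) process read, in matrix form,
  Gamma_p phi = r_p,   with   (Gamma_p)_{ij} = gamma(|i - j|),
                       (r_p)_i = gamma(i),   i,j = 1..p.
Substitute the sample gammas (Toeplitz matrix and right-hand side of size 3):
  Gamma_p = [[2.0459, -0.2627, 0.0096], [-0.2627, 2.0459, -0.2627], [0.0096, -0.2627, 2.0459]]
  r_p     = [-0.2627, 0.0096, 0.1568]
Written out (R1..R3):
  (R1) 2.0459 phi_1 - 0.2627 phi_2 + 0.0096 phi_3 = -0.2627
  (R2) -0.2627 phi_1 + 2.0459 phi_2 - 0.2627 phi_3 = 0.0096
  (R3) 0.0096 phi_1 - 0.2627 phi_2 + 2.0459 phi_3 = 0.1568
Gaussian elimination:
  R2 <- R2 - (-0.2627/2.0459) R1 = R2 - (-0.128403) R1:  2.012168 phi_2 - 0.261467 phi_3 = -0.024132
  R3 <- R3 - (0.0096/2.0459) R1 = R3 - (0.004692) R1:  -0.261467 phi_2 + 2.045855 phi_3 = 0.158033
  R3 <- R3 - (-0.261467/2.012168) R2 = R3 - (-0.129943) R2:  2.011879 phi_3 = 0.154897
Back-substitution:
  phi_hat_3 = 0.154897 / 2.011879 = 0.076991
  phi_hat_2 = (-0.024132 - (-0.261467)(0.076991)) / 2.012168 = -0.001988
  phi_hat_1 = (-0.2627 - (-0.2627)(-0.001988) - (0.0096)(0.076991)) / 2.0459 = -0.12902
So phi_hat = [-0.1290, -0.0020, 0.0770].
Therefore phi_hat_2 = -0.0020.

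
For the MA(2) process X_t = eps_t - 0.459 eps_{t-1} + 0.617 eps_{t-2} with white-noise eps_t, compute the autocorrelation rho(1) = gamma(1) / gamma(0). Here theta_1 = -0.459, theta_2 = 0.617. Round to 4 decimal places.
\rho(1) = -0.4664

For an MA(q) process with theta_0 = 1, the autocovariance is
  gamma(k) = sigma^2 * sum_{i=0..q-k} theta_i * theta_{i+k},
and rho(k) = gamma(k) / gamma(0). Sigma^2 cancels.
  numerator   = (1)*(-0.459) + (-0.459)*(0.617) = -0.742203.
  denominator = (1)^2 + (-0.459)^2 + (0.617)^2 = 1.59137.
  rho(1) = -0.742203 / 1.59137 = -0.4664.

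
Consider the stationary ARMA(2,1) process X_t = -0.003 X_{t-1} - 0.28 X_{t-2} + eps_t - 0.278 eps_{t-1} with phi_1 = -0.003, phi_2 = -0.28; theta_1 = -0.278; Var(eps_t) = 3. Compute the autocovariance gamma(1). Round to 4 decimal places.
\gamma(1) = -0.6598

Multiply the model equation by X_{t-k} and take expectations. With theta_0 = psi_0 = 1 and psi_j the MA(infinity) weights, this gives
  gamma(k) - sum_i phi_i gamma(k-i) = c_k,
  c_k = sigma^2 * sum_{j=k..q} theta_j psi_{j-k}   (c_k = 0 for k > q),
using gamma(-m) = gamma(m).
psi-weights needed (psi_j = theta_j + sum_i phi_i psi_{j-i}):
  psi_1 = theta_1 + phi_1 = -0.278 + (-0.003) = -0.281
Right-hand sides:
  c_0 = sigma^2 (1 + theta_1 psi_1) = 3 * (1 + (-0.278)(-0.281)) = 3 * 1.078118 = 3.234354
  c_1 = sigma^2 theta_1 = 3 * (-0.278) = -0.834
  c_2 = 0
Equations for k = 0, 1, 2 (AR order 2, c_2 = 0):
  (E0) gamma(0) = phi_1 gamma(1) + phi_2 gamma(2) + c_0
  (E1) gamma(1) = phi_1 gamma(0) + phi_2 gamma(1) + c_1
  (E2) gamma(2) = phi_1 gamma(1) + phi_2 gamma(0)
From (E1): gamma(1) = A gamma(0) + B with
  A = phi_1 / (1 - phi_2) = -0.003 / 1.28 = -0.002344,   B = c_1 / (1 - phi_2) = -0.834 / 1.28 = -0.651563.
Insert (E2) into (E0): gamma(0) (1 - phi_2^2) = phi_1 (1 + phi_2) gamma(1) + c_0.
  phi_1 (1 + phi_2) = (-0.003)(0.72) = -0.00216,   1 - phi_2^2 = 0.9216.
Replace gamma(1) by A gamma(0) + B and collect gamma(0):
  gamma(0) [0.9216 - (-0.00216)(-0.002344)] = (-0.00216)(-0.651563) + 3.234354
  gamma(0) * 0.921595 = 3.235761
  gamma(0) = 3.235761 / 0.921595 = 3.511045.
  gamma(1) = A gamma(0) + B = (-0.002344)(3.511045) + (-0.651563) = -0.659792.
Therefore gamma(1) = -0.6598 (to 4 decimal places).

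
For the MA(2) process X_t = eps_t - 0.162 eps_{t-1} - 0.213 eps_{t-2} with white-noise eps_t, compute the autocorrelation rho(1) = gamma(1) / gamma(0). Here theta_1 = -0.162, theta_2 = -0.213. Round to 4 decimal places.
\rho(1) = -0.1190

For an MA(q) process with theta_0 = 1, the autocovariance is
  gamma(k) = sigma^2 * sum_{i=0..q-k} theta_i * theta_{i+k},
and rho(k) = gamma(k) / gamma(0). Sigma^2 cancels.
  numerator   = (1)*(-0.162) + (-0.162)*(-0.213) = -0.127494.
  denominator = (1)^2 + (-0.162)^2 + (-0.213)^2 = 1.071613.
  rho(1) = -0.127494 / 1.071613 = -0.1190.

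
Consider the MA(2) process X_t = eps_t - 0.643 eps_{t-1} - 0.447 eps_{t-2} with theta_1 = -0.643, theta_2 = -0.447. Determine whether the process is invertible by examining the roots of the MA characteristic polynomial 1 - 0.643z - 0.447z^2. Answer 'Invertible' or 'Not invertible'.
\text{Not invertible}

The MA(q) characteristic polynomial is P(z) = 1 - 0.643z - 0.447z^2.
Invertibility requires all roots to lie outside the unit circle, i.e. |z| > 1 for every root.
Set 1 + (-0.643) z + (-0.447) z^2 = 0, i.e. a z^2 + b z + c = 0 with a = -0.447, b = -0.643, c = 1.
Discriminant D = b^2 - 4ac = (-0.643)^2 - 4*(-0.447)*1 = 0.413449 - (-1.788) = 2.201449.
D >= 0, so the roots are real: z = (-b +/- sqrt(D)) / (2a) = (0.643 +/- 1.483728) / (-0.894).
  z_1 = (0.643 + 1.483728) / (-0.894) = -2.3789,   |z_1| = 2.3789.
  z_2 = (0.643 - 1.483728) / (-0.894) = 0.9404,   |z_2| = 0.9404.
Moduli of all roots: 2.3789, 0.9404.
All moduli strictly greater than 1? No.
Verdict: Not invertible.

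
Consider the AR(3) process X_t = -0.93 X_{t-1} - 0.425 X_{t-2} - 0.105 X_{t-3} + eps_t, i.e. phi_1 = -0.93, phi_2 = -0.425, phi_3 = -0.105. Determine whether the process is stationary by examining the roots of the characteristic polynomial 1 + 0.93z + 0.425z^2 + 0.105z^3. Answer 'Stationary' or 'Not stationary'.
\text{Stationary}

The AR(p) characteristic polynomial is P(z) = 1 + 0.93z + 0.425z^2 + 0.105z^3.
Stationarity requires all roots to lie outside the unit circle, i.e. |z| > 1 for every root.
Degree 3: look for a simple real root z0 first, then factor out (1 - z/z0) and solve the remaining quadratic.
Testing z0 = -2: P(-2) = 1 + (0.93)(-2) + (0.425)(-2)^2 + (0.105)(-2)^3
  = 1 + (-1.86) + (1.7) + (-0.84) = 0.  So z_0 = -2 is a root, |z_0| = 2.
Divide out the factor (1 + 0.5 z) = (1 - z/z0) (since 1/z0 = -0.5):
  P(z) = (1 + 0.5 z)(1 + (0.43) z + (0.21) z^2)
  [check: z-coef 0.43 - (-0.5) = 0.93; z^2-coef 0.21 - (-0.5)(0.43) = 0.425; z^3-coef -(-0.5)(0.21) = 0.105.]
Remaining roots from the quadratic factor 1 + (0.43) z + (0.21) z^2:
  Set 1 + (0.43) z + (0.21) z^2 = 0, i.e. a z^2 + b z + c = 0 with a = 0.21, b = 0.43, c = 1.
  Discriminant D = b^2 - 4ac = (0.43)^2 - 4*(0.21)*1 = 0.1849 - (0.84) = -0.6551.
  D < 0, so the roots are the complex-conjugate pair z = (-b +/- i sqrt(-D)) / (2a) = -1.0238 +/- 1.9271i.
  For a conjugate pair |z|^2 = z * conj(z) = (product of roots) = c/a = 1/(0.21) = 4.761905, so |z| = sqrt(4.761905) = 2.1822 for both roots.
Moduli of all roots: 2.0000, 2.1822, 2.1822.
All moduli strictly greater than 1? Yes.
Verdict: Stationary.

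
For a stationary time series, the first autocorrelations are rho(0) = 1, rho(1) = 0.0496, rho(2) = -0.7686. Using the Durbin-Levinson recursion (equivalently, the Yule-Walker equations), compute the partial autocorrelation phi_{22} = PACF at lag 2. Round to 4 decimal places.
\phi_{22} = -0.7730

The PACF at lag k is phi_{kk}, the last component of the solution
to the Yule-Walker system G_k phi = r_k where
  (G_k)_{ij} = rho(|i - j|), (r_k)_i = rho(i), i,j = 1..k.
Equivalently, Durbin-Levinson gives phi_{kk} iteratively:
  phi_{11} = rho(1)
  phi_{kk} = [rho(k) - sum_{j=1..k-1} phi_{k-1,j} rho(k-j)]
            / [1 - sum_{j=1..k-1} phi_{k-1,j} rho(j)],
  phi_{k,j} = phi_{k-1,j} - phi_{kk} phi_{k-1,k-j},  j = 1..k-1.
Step k = 1:
  phi_11 = rho(1) = 0.0496.
Step k = 2:
  phi_22 = [rho(2) - phi_11 rho(1)] / [1 - phi_11 rho(1)] = [-0.7686 - (0.0496)(0.0496)] / [1 - (0.0496)(0.0496)]
         = -0.77106016 / 0.99753984 = -0.773.
Therefore phi_{22} = -0.7730.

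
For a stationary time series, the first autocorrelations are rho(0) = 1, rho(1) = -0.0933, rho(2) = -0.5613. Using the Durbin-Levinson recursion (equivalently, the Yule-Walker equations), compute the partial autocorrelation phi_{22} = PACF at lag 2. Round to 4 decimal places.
\phi_{22} = -0.5750

The PACF at lag k is phi_{kk}, the last component of the solution
to the Yule-Walker system G_k phi = r_k where
  (G_k)_{ij} = rho(|i - j|), (r_k)_i = rho(i), i,j = 1..k.
Equivalently, Durbin-Levinson gives phi_{kk} iteratively:
  phi_{11} = rho(1)
  phi_{kk} = [rho(k) - sum_{j=1..k-1} phi_{k-1,j} rho(k-j)]
            / [1 - sum_{j=1..k-1} phi_{k-1,j} rho(j)],
  phi_{k,j} = phi_{k-1,j} - phi_{kk} phi_{k-1,k-j},  j = 1..k-1.
Step k = 1:
  phi_11 = rho(1) = -0.0933.
Step k = 2:
  phi_22 = [rho(2) - phi_11 rho(1)] / [1 - phi_11 rho(1)] = [-0.5613 - (-0.0933)(-0.0933)] / [1 - (-0.0933)(-0.0933)]
         = -0.57000489 / 0.99129511 = -0.575.
Therefore phi_{22} = -0.5750.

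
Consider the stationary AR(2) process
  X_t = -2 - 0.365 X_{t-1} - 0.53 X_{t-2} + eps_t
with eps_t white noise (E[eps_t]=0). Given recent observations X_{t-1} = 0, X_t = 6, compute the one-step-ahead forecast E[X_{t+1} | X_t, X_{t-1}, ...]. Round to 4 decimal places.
E[X_{t+1} \mid \mathcal F_t] = -4.1900

For an AR(p) model X_t = c + sum_i phi_i X_{t-i} + eps_t, the
one-step-ahead conditional mean is
  E[X_{t+1} | X_t, ...] = c + sum_i phi_i X_{t+1-i}.
Substitute known values:
  E[X_{t+1} | ...] = -2 + (-0.365) * (6) + (-0.53) * (0)
                   = -4.1900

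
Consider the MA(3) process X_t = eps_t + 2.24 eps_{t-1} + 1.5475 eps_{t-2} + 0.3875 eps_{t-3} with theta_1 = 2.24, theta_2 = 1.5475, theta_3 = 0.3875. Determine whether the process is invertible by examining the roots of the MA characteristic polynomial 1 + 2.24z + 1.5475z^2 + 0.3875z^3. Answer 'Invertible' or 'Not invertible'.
\text{Not invertible}

The MA(q) characteristic polynomial is P(z) = 1 + 2.24z + 1.5475z^2 + 0.3875z^3.
Invertibility requires all roots to lie outside the unit circle, i.e. |z| > 1 for every root.
Degree 3: look for a simple real root z0 first, then factor out (1 - z/z0) and solve the remaining quadratic.
Testing z0 = -0.8: P(-0.8) = 1 + (2.24)(-0.8) + (1.5475)(-0.8)^2 + (0.3875)(-0.8)^3
  = 1 + (-1.792) + (0.9904) + (-0.1984) = 0.  So z_0 = -0.8 is a root, |z_0| = 0.8.
Divide out the factor (1 + 1.25 z) = (1 - z/z0) (since 1/z0 = -1.25):
  P(z) = (1 + 1.25 z)(1 + (0.99) z + (0.31) z^2)
  [check: z-coef 0.99 - (-1.25) = 2.24; z^2-coef 0.31 - (-1.25)(0.99) = 1.5475; z^3-coef -(-1.25)(0.31) = 0.3875.]
Remaining roots from the quadratic factor 1 + (0.99) z + (0.31) z^2:
  Set 1 + (0.99) z + (0.31) z^2 = 0, i.e. a z^2 + b z + c = 0 with a = 0.31, b = 0.99, c = 1.
  Discriminant D = b^2 - 4ac = (0.99)^2 - 4*(0.31)*1 = 0.9801 - (1.24) = -0.2599.
  D < 0, so the roots are the complex-conjugate pair z = (-b +/- i sqrt(-D)) / (2a) = -1.5968 +/- 0.8223i.
  For a conjugate pair |z|^2 = z * conj(z) = (product of roots) = c/a = 1/(0.31) = 3.225806, so |z| = sqrt(3.225806) = 1.7961 for both roots.
Moduli of all roots: 0.8000, 1.7961, 1.7961.
All moduli strictly greater than 1? No.
Verdict: Not invertible.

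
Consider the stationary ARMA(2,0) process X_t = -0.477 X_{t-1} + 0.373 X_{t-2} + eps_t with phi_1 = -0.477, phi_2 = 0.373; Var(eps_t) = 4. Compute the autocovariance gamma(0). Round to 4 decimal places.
\gamma(0) = 11.0305

Multiply the model equation by X_{t-k} and take expectations. With theta_0 = psi_0 = 1 and psi_j the MA(infinity) weights, this gives
  gamma(k) - sum_i phi_i gamma(k-i) = c_k,
  c_k = sigma^2 * sum_{j=k..q} theta_j psi_{j-k}   (c_k = 0 for k > q),
using gamma(-m) = gamma(m).
Pure AR (q = 0): c_0 = sigma^2 = 4, c_k = 0 for k >= 1.
Equations for k = 0, 1, 2 (AR order 2, c_2 = 0):
  (E0) gamma(0) = phi_1 gamma(1) + phi_2 gamma(2) + c_0
  (E1) gamma(1) = phi_1 gamma(0) + phi_2 gamma(1) + c_1
  (E2) gamma(2) = phi_1 gamma(1) + phi_2 gamma(0)
From (E1): gamma(1) = A gamma(0) + B with
  A = phi_1 / (1 - phi_2) = -0.477 / 0.627 = -0.760766,   B = c_1 / (1 - phi_2) = 0 / 0.627 = 0.
Insert (E2) into (E0): gamma(0) (1 - phi_2^2) = phi_1 (1 + phi_2) gamma(1) + c_0.
  phi_1 (1 + phi_2) = (-0.477)(1.373) = -0.654921,   1 - phi_2^2 = 0.860871.
Replace gamma(1) by A gamma(0) + B and collect gamma(0):
  gamma(0) [0.860871 - (-0.654921)(-0.760766)] = c_0 = 4
  gamma(0) * 0.36263 = 4
  gamma(0) = 4 / 0.36263 = 11.030537.
Therefore gamma(0) = 11.0305 (to 4 decimal places).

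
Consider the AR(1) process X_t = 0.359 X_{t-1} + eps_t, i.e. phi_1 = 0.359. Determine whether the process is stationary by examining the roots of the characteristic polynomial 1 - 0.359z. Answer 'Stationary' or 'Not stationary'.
\text{Stationary}

The AR(p) characteristic polynomial is P(z) = 1 - 0.359z.
Stationarity requires all roots to lie outside the unit circle, i.e. |z| > 1 for every root.
This is linear in z: 1 + (-0.359) z = 0  =>  z = -1/(-0.359) = 2.785515,  |z| = 2.785515.
Moduli of all roots: 2.7855.
All moduli strictly greater than 1? Yes.
Verdict: Stationary.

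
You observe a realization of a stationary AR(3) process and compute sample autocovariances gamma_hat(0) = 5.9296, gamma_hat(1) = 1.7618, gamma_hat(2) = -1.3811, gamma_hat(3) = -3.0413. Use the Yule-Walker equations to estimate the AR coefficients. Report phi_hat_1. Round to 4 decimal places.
\hat\phi_{1} = 0.2630

The Yule-Walker equations for an AR(p) process read, in matrix form,
  Gamma_p phi = r_p,   with   (Gamma_p)_{ij} = gamma(|i - j|),
                       (r_p)_i = gamma(i),   i,j = 1..p.
Substitute the sample gammas (Toeplitz matrix and right-hand side of size 3):
  Gamma_p = [[5.9296, 1.7618, -1.3811], [1.7618, 5.9296, 1.7618], [-1.3811, 1.7618, 5.9296]]
  r_p     = [1.7618, -1.3811, -3.0413]
Written out (R1..R3):
  (R1) 5.9296 phi_1 + 1.7618 phi_2 - 1.3811 phi_3 = 1.7618
  (R2) 1.7618 phi_1 + 5.9296 phi_2 + 1.7618 phi_3 = -1.3811
  (R3) -1.3811 phi_1 + 1.7618 phi_2 + 5.9296 phi_3 = -3.0413
Gaussian elimination:
  R2 <- R2 - (1.7618/5.9296) R1 = R2 - (0.29712) R1:  5.406135 phi_2 + 2.172152 phi_3 = -1.904565
  R3 <- R3 - (-1.3811/5.9296) R1 = R3 - (-0.232916) R1:  2.172152 phi_2 + 5.607919 phi_3 = -2.630948
  R3 <- R3 - (2.172152/5.406135) R2 = R3 - (0.401794) R2:  4.735162 phi_3 = -1.865706
Back-substitution:
  phi_hat_3 = -1.865706 / 4.735162 = -0.394011
  phi_hat_2 = (-1.904565 - (2.172152)(-0.394011)) / 5.406135 = -0.193986
  phi_hat_1 = (1.7618 - (1.7618)(-0.193986) - (-1.3811)(-0.394011)) / 5.9296 = 0.262985
So phi_hat = [0.2630, -0.1940, -0.3940].
Therefore phi_hat_1 = 0.2630.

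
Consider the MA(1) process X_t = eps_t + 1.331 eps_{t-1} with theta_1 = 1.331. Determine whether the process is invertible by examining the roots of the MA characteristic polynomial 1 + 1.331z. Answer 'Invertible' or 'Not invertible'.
\text{Not invertible}

The MA(q) characteristic polynomial is P(z) = 1 + 1.331z.
Invertibility requires all roots to lie outside the unit circle, i.e. |z| > 1 for every root.
This is linear in z: 1 + (1.331) z = 0  =>  z = -1/(1.331) = -0.751315,  |z| = 0.751315.
Moduli of all roots: 0.7513.
All moduli strictly greater than 1? No.
Verdict: Not invertible.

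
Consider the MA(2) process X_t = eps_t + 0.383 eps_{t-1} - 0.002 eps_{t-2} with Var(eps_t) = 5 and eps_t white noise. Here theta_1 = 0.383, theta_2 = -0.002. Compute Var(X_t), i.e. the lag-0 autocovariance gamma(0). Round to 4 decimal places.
\gamma(0) = 5.7335

For an MA(q) process X_t = eps_t + sum_i theta_i eps_{t-i} with
Var(eps_t) = sigma^2, the variance is
  gamma(0) = sigma^2 * (1 + sum_i theta_i^2).
  sum_i theta_i^2 = (0.383)^2 + (-0.002)^2 = 0.146689 + 0.000004 = 0.146693.
  gamma(0) = 5 * (1 + 0.146693) = 5 * 1.146693 = 5.733465, which rounds to 5.7335.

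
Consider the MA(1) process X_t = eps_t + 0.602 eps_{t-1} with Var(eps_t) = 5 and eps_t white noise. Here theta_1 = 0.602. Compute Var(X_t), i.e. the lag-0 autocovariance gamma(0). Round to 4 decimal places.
\gamma(0) = 6.8120

For an MA(q) process X_t = eps_t + sum_i theta_i eps_{t-i} with
Var(eps_t) = sigma^2, the variance is
  gamma(0) = sigma^2 * (1 + sum_i theta_i^2).
  sum_i theta_i^2 = (0.602)^2 = 0.362404.
  gamma(0) = 5 * (1 + 0.362404) = 5 * 1.362404 = 6.81202, which rounds to 6.8120.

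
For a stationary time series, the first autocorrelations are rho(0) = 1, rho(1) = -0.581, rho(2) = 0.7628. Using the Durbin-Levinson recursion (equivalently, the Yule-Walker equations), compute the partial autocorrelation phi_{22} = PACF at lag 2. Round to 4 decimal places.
\phi_{22} = 0.6419

The PACF at lag k is phi_{kk}, the last component of the solution
to the Yule-Walker system G_k phi = r_k where
  (G_k)_{ij} = rho(|i - j|), (r_k)_i = rho(i), i,j = 1..k.
Equivalently, Durbin-Levinson gives phi_{kk} iteratively:
  phi_{11} = rho(1)
  phi_{kk} = [rho(k) - sum_{j=1..k-1} phi_{k-1,j} rho(k-j)]
            / [1 - sum_{j=1..k-1} phi_{k-1,j} rho(j)],
  phi_{k,j} = phi_{k-1,j} - phi_{kk} phi_{k-1,k-j},  j = 1..k-1.
Step k = 1:
  phi_11 = rho(1) = -0.581.
Step k = 2:
  phi_22 = [rho(2) - phi_11 rho(1)] / [1 - phi_11 rho(1)] = [0.7628 - (-0.581)(-0.581)] / [1 - (-0.581)(-0.581)]
         = 0.425239 / 0.662439 = 0.6419.
Therefore phi_{22} = 0.6419.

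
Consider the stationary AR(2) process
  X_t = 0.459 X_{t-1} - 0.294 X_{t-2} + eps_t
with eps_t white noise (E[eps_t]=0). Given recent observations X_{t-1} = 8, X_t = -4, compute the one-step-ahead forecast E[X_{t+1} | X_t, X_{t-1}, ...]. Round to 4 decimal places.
E[X_{t+1} \mid \mathcal F_t] = -4.1880

For an AR(p) model X_t = c + sum_i phi_i X_{t-i} + eps_t, the
one-step-ahead conditional mean is
  E[X_{t+1} | X_t, ...] = c + sum_i phi_i X_{t+1-i}.
Substitute known values:
  E[X_{t+1} | ...] = (0.459) * (-4) + (-0.294) * (8)
                   = -4.1880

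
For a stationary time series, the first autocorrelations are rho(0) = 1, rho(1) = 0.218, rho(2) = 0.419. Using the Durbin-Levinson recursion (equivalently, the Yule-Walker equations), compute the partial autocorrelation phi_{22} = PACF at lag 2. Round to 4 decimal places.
\phi_{22} = 0.3900

The PACF at lag k is phi_{kk}, the last component of the solution
to the Yule-Walker system G_k phi = r_k where
  (G_k)_{ij} = rho(|i - j|), (r_k)_i = rho(i), i,j = 1..k.
Equivalently, Durbin-Levinson gives phi_{kk} iteratively:
  phi_{11} = rho(1)
  phi_{kk} = [rho(k) - sum_{j=1..k-1} phi_{k-1,j} rho(k-j)]
            / [1 - sum_{j=1..k-1} phi_{k-1,j} rho(j)],
  phi_{k,j} = phi_{k-1,j} - phi_{kk} phi_{k-1,k-j},  j = 1..k-1.
Step k = 1:
  phi_11 = rho(1) = 0.218.
Step k = 2:
  phi_22 = [rho(2) - phi_11 rho(1)] / [1 - phi_11 rho(1)] = [0.419 - (0.218)(0.218)] / [1 - (0.218)(0.218)]
         = 0.371476 / 0.952476 = 0.39.
Therefore phi_{22} = 0.3900.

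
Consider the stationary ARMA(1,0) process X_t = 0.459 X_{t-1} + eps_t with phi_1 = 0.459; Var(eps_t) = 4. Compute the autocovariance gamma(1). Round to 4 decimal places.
\gamma(1) = 2.3261

Multiply the model equation by X_{t-k} and take expectations. With theta_0 = psi_0 = 1 and psi_j the MA(infinity) weights, this gives
  gamma(k) - sum_i phi_i gamma(k-i) = c_k,
  c_k = sigma^2 * sum_{j=k..q} theta_j psi_{j-k}   (c_k = 0 for k > q),
using gamma(-m) = gamma(m).
Pure AR (q = 0): c_0 = sigma^2 = 4, c_k = 0 for k >= 1.
Equations for k = 0 and k = 1 (AR order 1):
  gamma(0) = phi_1 gamma(1) + c_0
  gamma(1) = phi_1 gamma(0) + c_1
Substituting the second into the first: gamma(0) (1 - phi_1^2) = c_0 + phi_1 c_1, so
  gamma(0) = c_0 / (1 - phi_1^2) = 4 / (1 - (0.459)^2) = 4 / 0.789319 = 5.06766.
  gamma(1) = phi_1 gamma(0) = (0.459)(5.06766) = 2.326056.
Therefore gamma(1) = 2.3261 (to 4 decimal places).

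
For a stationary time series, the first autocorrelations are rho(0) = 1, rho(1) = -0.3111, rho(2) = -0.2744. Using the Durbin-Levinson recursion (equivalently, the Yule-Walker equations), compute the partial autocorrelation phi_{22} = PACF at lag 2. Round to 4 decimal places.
\phi_{22} = -0.4110

The PACF at lag k is phi_{kk}, the last component of the solution
to the Yule-Walker system G_k phi = r_k where
  (G_k)_{ij} = rho(|i - j|), (r_k)_i = rho(i), i,j = 1..k.
Equivalently, Durbin-Levinson gives phi_{kk} iteratively:
  phi_{11} = rho(1)
  phi_{kk} = [rho(k) - sum_{j=1..k-1} phi_{k-1,j} rho(k-j)]
            / [1 - sum_{j=1..k-1} phi_{k-1,j} rho(j)],
  phi_{k,j} = phi_{k-1,j} - phi_{kk} phi_{k-1,k-j},  j = 1..k-1.
Step k = 1:
  phi_11 = rho(1) = -0.3111.
Step k = 2:
  phi_22 = [rho(2) - phi_11 rho(1)] / [1 - phi_11 rho(1)] = [-0.2744 - (-0.3111)(-0.3111)] / [1 - (-0.3111)(-0.3111)]
         = -0.37118321 / 0.90321679 = -0.411.
Therefore phi_{22} = -0.4110.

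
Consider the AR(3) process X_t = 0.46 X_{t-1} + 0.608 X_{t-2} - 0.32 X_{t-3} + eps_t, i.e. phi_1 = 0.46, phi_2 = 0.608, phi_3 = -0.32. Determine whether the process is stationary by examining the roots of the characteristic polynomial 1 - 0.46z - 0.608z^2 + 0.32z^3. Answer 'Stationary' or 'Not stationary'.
\text{Stationary}

The AR(p) characteristic polynomial is P(z) = 1 - 0.46z - 0.608z^2 + 0.32z^3.
Stationarity requires all roots to lie outside the unit circle, i.e. |z| > 1 for every root.
Degree 3: look for a simple real root z0 first, then factor out (1 - z/z0) and solve the remaining quadratic.
Testing z0 = -1.25: P(-1.25) = 1 + (-0.46)(-1.25) + (-0.608)(-1.25)^2 + (0.32)(-1.25)^3
  = 1 + (0.575) + (-0.95) + (-0.625) = 0.  So z_0 = -1.25 is a root, |z_0| = 1.25.
Divide out the factor (1 + 0.8 z) = (1 - z/z0) (since 1/z0 = -0.8):
  P(z) = (1 + 0.8 z)(1 + (-1.26) z + (0.4) z^2)
  [check: z-coef -1.26 - (-0.8) = -0.46; z^2-coef 0.4 - (-0.8)(-1.26) = -0.608; z^3-coef -(-0.8)(0.4) = 0.32.]
Remaining roots from the quadratic factor 1 + (-1.26) z + (0.4) z^2:
  Set 1 + (-1.26) z + (0.4) z^2 = 0, i.e. a z^2 + b z + c = 0 with a = 0.4, b = -1.26, c = 1.
  Discriminant D = b^2 - 4ac = (-1.26)^2 - 4*(0.4)*1 = 1.5876 - (1.6) = -0.0124.
  D < 0, so the roots are the complex-conjugate pair z = (-b +/- i sqrt(-D)) / (2a) = 1.575 +/- 0.1392i.
  For a conjugate pair |z|^2 = z * conj(z) = (product of roots) = c/a = 1/(0.4) = 2.5, so |z| = sqrt(2.5) = 1.5811 for both roots.
Moduli of all roots: 1.2500, 1.5811, 1.5811.
All moduli strictly greater than 1? Yes.
Verdict: Stationary.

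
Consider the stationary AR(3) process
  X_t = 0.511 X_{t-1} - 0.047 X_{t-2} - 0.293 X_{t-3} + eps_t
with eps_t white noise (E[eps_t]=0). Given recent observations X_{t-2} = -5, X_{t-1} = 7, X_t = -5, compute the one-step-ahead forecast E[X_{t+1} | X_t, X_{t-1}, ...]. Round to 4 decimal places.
E[X_{t+1} \mid \mathcal F_t] = -1.4190

For an AR(p) model X_t = c + sum_i phi_i X_{t-i} + eps_t, the
one-step-ahead conditional mean is
  E[X_{t+1} | X_t, ...] = c + sum_i phi_i X_{t+1-i}.
Substitute known values:
  E[X_{t+1} | ...] = (0.511) * (-5) + (-0.047) * (7) + (-0.293) * (-5)
                   = -1.4190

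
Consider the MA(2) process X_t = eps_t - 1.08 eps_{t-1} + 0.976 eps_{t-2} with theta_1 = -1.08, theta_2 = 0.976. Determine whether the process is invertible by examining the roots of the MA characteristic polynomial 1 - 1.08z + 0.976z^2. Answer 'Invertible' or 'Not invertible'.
\text{Invertible}

The MA(q) characteristic polynomial is P(z) = 1 - 1.08z + 0.976z^2.
Invertibility requires all roots to lie outside the unit circle, i.e. |z| > 1 for every root.
Set 1 + (-1.08) z + (0.976) z^2 = 0, i.e. a z^2 + b z + c = 0 with a = 0.976, b = -1.08, c = 1.
Discriminant D = b^2 - 4ac = (-1.08)^2 - 4*(0.976)*1 = 1.1664 - (3.904) = -2.7376.
D < 0, so the roots are the complex-conjugate pair z = (-b +/- i sqrt(-D)) / (2a) = 0.5533 +/- 0.8476i.
For a conjugate pair |z|^2 = z * conj(z) = (product of roots) = c/a = 1/(0.976) = 1.02459, so |z| = sqrt(1.02459) = 1.0122 for both roots.
Moduli of all roots: 1.0122, 1.0122.
All moduli strictly greater than 1? Yes.
Verdict: Invertible.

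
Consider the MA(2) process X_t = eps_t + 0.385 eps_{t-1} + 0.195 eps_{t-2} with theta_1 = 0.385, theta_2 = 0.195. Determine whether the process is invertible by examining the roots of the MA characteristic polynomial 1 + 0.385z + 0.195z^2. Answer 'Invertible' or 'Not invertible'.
\text{Invertible}

The MA(q) characteristic polynomial is P(z) = 1 + 0.385z + 0.195z^2.
Invertibility requires all roots to lie outside the unit circle, i.e. |z| > 1 for every root.
Set 1 + (0.385) z + (0.195) z^2 = 0, i.e. a z^2 + b z + c = 0 with a = 0.195, b = 0.385, c = 1.
Discriminant D = b^2 - 4ac = (0.385)^2 - 4*(0.195)*1 = 0.148225 - (0.78) = -0.631775.
D < 0, so the roots are the complex-conjugate pair z = (-b +/- i sqrt(-D)) / (2a) = -0.9872 +/- 2.0381i.
For a conjugate pair |z|^2 = z * conj(z) = (product of roots) = c/a = 1/(0.195) = 5.128205, so |z| = sqrt(5.128205) = 2.2646 for both roots.
Moduli of all roots: 2.2646, 2.2646.
All moduli strictly greater than 1? Yes.
Verdict: Invertible.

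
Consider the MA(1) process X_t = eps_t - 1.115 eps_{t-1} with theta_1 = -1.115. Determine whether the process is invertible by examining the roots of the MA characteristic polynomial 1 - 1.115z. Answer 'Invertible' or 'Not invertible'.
\text{Not invertible}

The MA(q) characteristic polynomial is P(z) = 1 - 1.115z.
Invertibility requires all roots to lie outside the unit circle, i.e. |z| > 1 for every root.
This is linear in z: 1 + (-1.115) z = 0  =>  z = -1/(-1.115) = 0.896861,  |z| = 0.896861.
Moduli of all roots: 0.8969.
All moduli strictly greater than 1? No.
Verdict: Not invertible.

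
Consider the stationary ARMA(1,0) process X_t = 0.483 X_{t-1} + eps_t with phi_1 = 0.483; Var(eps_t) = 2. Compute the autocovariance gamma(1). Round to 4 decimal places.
\gamma(1) = 1.2599

Multiply the model equation by X_{t-k} and take expectations. With theta_0 = psi_0 = 1 and psi_j the MA(infinity) weights, this gives
  gamma(k) - sum_i phi_i gamma(k-i) = c_k,
  c_k = sigma^2 * sum_{j=k..q} theta_j psi_{j-k}   (c_k = 0 for k > q),
using gamma(-m) = gamma(m).
Pure AR (q = 0): c_0 = sigma^2 = 2, c_k = 0 for k >= 1.
Equations for k = 0 and k = 1 (AR order 1):
  gamma(0) = phi_1 gamma(1) + c_0
  gamma(1) = phi_1 gamma(0) + c_1
Substituting the second into the first: gamma(0) (1 - phi_1^2) = c_0 + phi_1 c_1, so
  gamma(0) = c_0 / (1 - phi_1^2) = 2 / (1 - (0.483)^2) = 2 / 0.766711 = 2.608545.
  gamma(1) = phi_1 gamma(0) = (0.483)(2.608545) = 1.259927.
Therefore gamma(1) = 1.2599 (to 4 decimal places).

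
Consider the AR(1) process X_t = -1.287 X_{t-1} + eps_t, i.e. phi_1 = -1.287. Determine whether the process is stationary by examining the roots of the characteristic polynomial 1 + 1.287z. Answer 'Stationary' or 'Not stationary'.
\text{Not stationary}

The AR(p) characteristic polynomial is P(z) = 1 + 1.287z.
Stationarity requires all roots to lie outside the unit circle, i.e. |z| > 1 for every root.
This is linear in z: 1 + (1.287) z = 0  =>  z = -1/(1.287) = -0.777001,  |z| = 0.777001.
Moduli of all roots: 0.7770.
All moduli strictly greater than 1? No.
Verdict: Not stationary.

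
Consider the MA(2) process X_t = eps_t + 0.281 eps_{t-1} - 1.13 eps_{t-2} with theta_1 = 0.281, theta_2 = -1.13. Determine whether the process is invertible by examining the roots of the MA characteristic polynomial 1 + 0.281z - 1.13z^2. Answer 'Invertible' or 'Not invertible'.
\text{Not invertible}

The MA(q) characteristic polynomial is P(z) = 1 + 0.281z - 1.13z^2.
Invertibility requires all roots to lie outside the unit circle, i.e. |z| > 1 for every root.
Set 1 + (0.281) z + (-1.13) z^2 = 0, i.e. a z^2 + b z + c = 0 with a = -1.13, b = 0.281, c = 1.
Discriminant D = b^2 - 4ac = (0.281)^2 - 4*(-1.13)*1 = 0.078961 - (-4.52) = 4.598961.
D >= 0, so the roots are real: z = (-b +/- sqrt(D)) / (2a) = (-0.281 +/- 2.144519) / (-2.26).
  z_1 = (-0.281 + 2.144519) / (-2.26) = -0.8246,   |z_1| = 0.8246.
  z_2 = (-0.281 - 2.144519) / (-2.26) = 1.0732,   |z_2| = 1.0732.
Moduli of all roots: 0.8246, 1.0732.
All moduli strictly greater than 1? No.
Verdict: Not invertible.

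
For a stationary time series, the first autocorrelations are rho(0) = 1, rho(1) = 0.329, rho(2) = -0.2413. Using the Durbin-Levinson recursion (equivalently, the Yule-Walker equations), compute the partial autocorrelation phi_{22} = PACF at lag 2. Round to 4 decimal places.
\phi_{22} = -0.3920

The PACF at lag k is phi_{kk}, the last component of the solution
to the Yule-Walker system G_k phi = r_k where
  (G_k)_{ij} = rho(|i - j|), (r_k)_i = rho(i), i,j = 1..k.
Equivalently, Durbin-Levinson gives phi_{kk} iteratively:
  phi_{11} = rho(1)
  phi_{kk} = [rho(k) - sum_{j=1..k-1} phi_{k-1,j} rho(k-j)]
            / [1 - sum_{j=1..k-1} phi_{k-1,j} rho(j)],
  phi_{k,j} = phi_{k-1,j} - phi_{kk} phi_{k-1,k-j},  j = 1..k-1.
Step k = 1:
  phi_11 = rho(1) = 0.329.
Step k = 2:
  phi_22 = [rho(2) - phi_11 rho(1)] / [1 - phi_11 rho(1)] = [-0.2413 - (0.329)(0.329)] / [1 - (0.329)(0.329)]
         = -0.349541 / 0.891759 = -0.392.
Therefore phi_{22} = -0.3920.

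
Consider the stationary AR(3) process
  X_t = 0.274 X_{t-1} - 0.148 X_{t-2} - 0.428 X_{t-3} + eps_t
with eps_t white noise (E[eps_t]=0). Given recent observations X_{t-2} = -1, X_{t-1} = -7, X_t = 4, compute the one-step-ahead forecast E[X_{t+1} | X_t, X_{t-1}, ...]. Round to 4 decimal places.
E[X_{t+1} \mid \mathcal F_t] = 2.5600

For an AR(p) model X_t = c + sum_i phi_i X_{t-i} + eps_t, the
one-step-ahead conditional mean is
  E[X_{t+1} | X_t, ...] = c + sum_i phi_i X_{t+1-i}.
Substitute known values:
  E[X_{t+1} | ...] = (0.274) * (4) + (-0.148) * (-7) + (-0.428) * (-1)
                   = 2.5600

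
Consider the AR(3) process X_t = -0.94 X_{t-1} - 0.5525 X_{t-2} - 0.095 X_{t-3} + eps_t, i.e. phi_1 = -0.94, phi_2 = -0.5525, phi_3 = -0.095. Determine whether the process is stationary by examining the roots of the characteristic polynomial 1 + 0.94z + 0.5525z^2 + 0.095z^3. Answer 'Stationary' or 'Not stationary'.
\text{Stationary}

The AR(p) characteristic polynomial is P(z) = 1 + 0.94z + 0.5525z^2 + 0.095z^3.
Stationarity requires all roots to lie outside the unit circle, i.e. |z| > 1 for every root.
Degree 3: look for a simple real root z0 first, then factor out (1 - z/z0) and solve the remaining quadratic.
Testing z0 = -4: P(-4) = 1 + (0.94)(-4) + (0.5525)(-4)^2 + (0.095)(-4)^3
  = 1 + (-3.76) + (8.84) + (-6.08) = 0.  So z_0 = -4 is a root, |z_0| = 4.
Divide out the factor (1 + 0.25 z) = (1 - z/z0) (since 1/z0 = -0.25):
  P(z) = (1 + 0.25 z)(1 + (0.69) z + (0.38) z^2)
  [check: z-coef 0.69 - (-0.25) = 0.94; z^2-coef 0.38 - (-0.25)(0.69) = 0.5525; z^3-coef -(-0.25)(0.38) = 0.095.]
Remaining roots from the quadratic factor 1 + (0.69) z + (0.38) z^2:
  Set 1 + (0.69) z + (0.38) z^2 = 0, i.e. a z^2 + b z + c = 0 with a = 0.38, b = 0.69, c = 1.
  Discriminant D = b^2 - 4ac = (0.69)^2 - 4*(0.38)*1 = 0.4761 - (1.52) = -1.0439.
  D < 0, so the roots are the complex-conjugate pair z = (-b +/- i sqrt(-D)) / (2a) = -0.9079 +/- 1.3444i.
  For a conjugate pair |z|^2 = z * conj(z) = (product of roots) = c/a = 1/(0.38) = 2.631579, so |z| = sqrt(2.631579) = 1.6222 for both roots.
Moduli of all roots: 4.0000, 1.6222, 1.6222.
All moduli strictly greater than 1? Yes.
Verdict: Stationary.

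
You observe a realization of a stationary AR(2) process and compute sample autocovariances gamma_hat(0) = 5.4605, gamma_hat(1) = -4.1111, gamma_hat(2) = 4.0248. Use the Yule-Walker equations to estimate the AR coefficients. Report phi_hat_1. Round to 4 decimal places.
\hat\phi_{1} = -0.4570

The Yule-Walker equations for an AR(p) process read, in matrix form,
  Gamma_p phi = r_p,   with   (Gamma_p)_{ij} = gamma(|i - j|),
                       (r_p)_i = gamma(i),   i,j = 1..p.
Substitute the sample gammas (Toeplitz matrix and right-hand side of size 2):
  Gamma_p = [[5.4605, -4.1111], [-4.1111, 5.4605]]
  r_p     = [-4.1111, 4.0248]
Written out:
  5.4605 phi_1 - 4.1111 phi_2 = -4.1111
  -4.1111 phi_1 + 5.4605 phi_2 = 4.0248
Solve by Cramer's rule:
  det = gamma(0)^2 - gamma(1)^2 = (5.4605)^2 - (-4.1111)^2 = 29.81706025 - 16.90114321 = 12.91591704
  phi_hat_1 = [gamma(1) gamma(0) - gamma(1) gamma(2)] / det = [(-4.1111)(5.4605) - (-4.1111)(4.0248)] / 12.91591704 = -5.90230627 / 12.91591704 = -0.457
  phi_hat_2 = [gamma(0) gamma(2) - gamma(1)^2] / det = [(5.4605)(4.0248) - (-4.1111)^2] / 12.91591704 = 5.07627719 / 12.91591704 = 0.393
So phi_hat = [-0.4570, 0.3930].
Therefore phi_hat_1 = -0.4570.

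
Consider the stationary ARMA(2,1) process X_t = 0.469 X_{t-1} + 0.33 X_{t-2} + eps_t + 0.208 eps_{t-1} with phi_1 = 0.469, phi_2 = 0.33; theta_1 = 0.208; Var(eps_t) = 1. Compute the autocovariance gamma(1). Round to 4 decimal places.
\gamma(1) = 2.3659

Multiply the model equation by X_{t-k} and take expectations. With theta_0 = psi_0 = 1 and psi_j the MA(infinity) weights, this gives
  gamma(k) - sum_i phi_i gamma(k-i) = c_k,
  c_k = sigma^2 * sum_{j=k..q} theta_j psi_{j-k}   (c_k = 0 for k > q),
using gamma(-m) = gamma(m).
psi-weights needed (psi_j = theta_j + sum_i phi_i psi_{j-i}):
  psi_1 = theta_1 + phi_1 = 0.208 + (0.469) = 0.677
Right-hand sides:
  c_0 = sigma^2 (1 + theta_1 psi_1) = 1 * (1 + (0.208)(0.677)) = 1 * 1.140816 = 1.140816
  c_1 = sigma^2 theta_1 = 1 * (0.208) = 0.208
  c_2 = 0
Equations for k = 0, 1, 2 (AR order 2, c_2 = 0):
  (E0) gamma(0) = phi_1 gamma(1) + phi_2 gamma(2) + c_0
  (E1) gamma(1) = phi_1 gamma(0) + phi_2 gamma(1) + c_1
  (E2) gamma(2) = phi_1 gamma(1) + phi_2 gamma(0)
From (E1): gamma(1) = A gamma(0) + B with
  A = phi_1 / (1 - phi_2) = 0.469 / 0.67 = 0.7,   B = c_1 / (1 - phi_2) = 0.208 / 0.67 = 0.310448.
Insert (E2) into (E0): gamma(0) (1 - phi_2^2) = phi_1 (1 + phi_2) gamma(1) + c_0.
  phi_1 (1 + phi_2) = (0.469)(1.33) = 0.62377,   1 - phi_2^2 = 0.8911.
Replace gamma(1) by A gamma(0) + B and collect gamma(0):
  gamma(0) [0.8911 - (0.62377)(0.7)] = (0.62377)(0.310448) + 1.140816
  gamma(0) * 0.454461 = 1.334464
  gamma(0) = 1.334464 / 0.454461 = 2.936366.
  gamma(1) = A gamma(0) + B = (0.7)(2.936366) + (0.310448) = 2.365904.
Therefore gamma(1) = 2.3659 (to 4 decimal places).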